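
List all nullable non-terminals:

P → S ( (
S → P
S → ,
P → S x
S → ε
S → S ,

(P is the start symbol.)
{ 'S' }

A non-terminal is nullable if it can derive ε (the empty string): either it has an ε-production, or it has a production whose right-hand side consists entirely of nullable non-terminals.

ε-productions: S → ε
So S is immediately nullable.
No further non-terminal can be added: every production for the remaining non-terminals contains a terminal or a non-nullable non-terminal.
Nullable = { 'S' }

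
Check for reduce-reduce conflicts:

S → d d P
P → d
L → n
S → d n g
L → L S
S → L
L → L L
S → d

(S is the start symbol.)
Yes — I10: [L → L L .] vs [S → L .]

Augment with S' → S and build the canonical LR(0) collection (I0 = CLOSURE({[S' → . S]}), then GOTO on every symbol after a dot until no new states appear). It has 12 states:
  I0: { [L → . L L], [L → . L S], [L → . n], [S → . L], [S → . d d P], [S → . d n g], [S → . d], [S' → . S] }  — shift
  I1: { [L → . L L], [L → . L S], [L → . n], [L → L . L], [L → L . S], [S → . L], [S → . d d P], [S → . d n g], [S → . d], [S → L .] }  — shift, reduce
  I2: { [S' → S .] }  — accept
  I3: { [S → d . d P], [S → d . n g], [S → d .] }  — shift, reduce
  I4: { [L → n .] }  — reduce
  I5: { [P → . d], [S → d d . P] }  — shift
  I6: { [S → d n . g] }  — shift
  I7: { [S → d n g .] }  — reduce
  I8: { [S → d d P .] }  — reduce
  I9: { [P → d .] }  — reduce
  I10: { [L → . L L], [L → . L S], [L → . n], [L → L . L], [L → L . S], [L → L L .], [S → . L], [S → . d d P], [S → . d n g], [S → . d], [S → L .] }  — shift, 2 reduces
  I11: { [L → L S .] }  — reduce

I10 contains complete items [L → L L .], [S → L .] — reduce-reduce conflict.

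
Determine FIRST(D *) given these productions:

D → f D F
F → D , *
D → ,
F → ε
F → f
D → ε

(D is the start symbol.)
FIRST sets of the non-terminals involved (from the grammar, by fixed-point iteration):
  FIRST(D) = { ',', 'f', ε }

To compute FIRST(D *), process the symbols left to right:
Symbol D is a non-terminal. Add FIRST(D) \ {ε} = { ',', 'f' }
D is nullable (ε ∈ FIRST(D)), continue to the next symbol.
Symbol * is a terminal. Add '*' and stop.
FIRST(D *) = { '*', ',', 'f' }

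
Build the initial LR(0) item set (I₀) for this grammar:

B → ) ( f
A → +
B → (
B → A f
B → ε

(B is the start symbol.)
First, augment the grammar with B' → B
I₀ = CLOSURE({ [B' → . B] }):
  [B' → . B] has the dot before B: add [B → . ) ( f], [B → . (], [B → . A f], [B → .]
  [B → . A f] has the dot before A: add [A → . +]
No further items can be added.

I₀ = { [A → . +], [B → . (], [B → . ) ( f], [B → . A f], [B → .], [B' → . B] }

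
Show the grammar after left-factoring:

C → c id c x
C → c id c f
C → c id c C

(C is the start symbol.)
C → c id c C'
C' → x
C' → f
C' → C

Left-factoring transforms A → αβ₁ | αβ₂ into A → αA' and A' → β₁ | β₂
(α is the longest common prefix among the alternatives). Repeat until
no nonterminal has two alternatives with a common prefix.

Round 1: C has alternatives sharing prefix 'c id c'. Introduce C': C → c id c C'
  Add: C' → x
  Add: C' → f
  Add: C' → C

No remaining common prefixes — done.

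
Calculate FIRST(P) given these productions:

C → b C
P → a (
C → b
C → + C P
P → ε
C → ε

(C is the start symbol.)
{ 'a', ε }

From P → a (:
  - a is a terminal: add 'a' and stop
From P → ε:
  - ε-production, so ε ∈ FIRST(P)

Collecting: FIRST(P) = { 'a', ε }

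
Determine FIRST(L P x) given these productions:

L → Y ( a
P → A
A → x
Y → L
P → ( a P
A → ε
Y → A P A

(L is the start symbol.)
{ '(', 'x' }

FIRST sets of the non-terminals involved (from the grammar, by fixed-point iteration):
  FIRST(L) = { '(', 'x' }

To compute FIRST(L P x), process the symbols left to right:
Symbol L is a non-terminal. Add FIRST(L) \ {ε} = { '(', 'x' }
L is not nullable (ε ∉ FIRST(L)), so stop here.
FIRST(L P x) = { '(', 'x' }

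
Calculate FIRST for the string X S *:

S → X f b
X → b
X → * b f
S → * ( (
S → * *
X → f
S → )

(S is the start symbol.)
{ '*', 'b', 'f' }

FIRST sets of the non-terminals involved (from the grammar, by fixed-point iteration):
  FIRST(X) = { '*', 'b', 'f' }

To compute FIRST(X S *), process the symbols left to right:
Symbol X is a non-terminal. Add FIRST(X) \ {ε} = { '*', 'b', 'f' }
X is not nullable (ε ∉ FIRST(X)), so stop here.
FIRST(X S *) = { '*', 'b', 'f' }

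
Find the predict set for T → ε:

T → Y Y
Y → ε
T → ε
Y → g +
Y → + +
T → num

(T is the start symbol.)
{ $ }

PREDICT(T → ε) = (FIRST(RHS) \ {ε}) ∪ (FOLLOW(T) if ε ∈ FIRST(RHS), i.e. RHS ⇒* ε)
The right-hand side is ε (FIRST(ε) = { ε }), so the predict set is FOLLOW(T) = { $ }
PREDICT(T → ε) = { $ }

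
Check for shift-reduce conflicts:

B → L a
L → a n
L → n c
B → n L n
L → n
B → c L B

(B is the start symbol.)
Yes — I5: [L → n .] vs [L → . a n]; I8: [L → n .] vs [L → n . c]

Augment with B' → B and build the canonical LR(0) collection (I0 = CLOSURE({[B' → . B]}), then GOTO on every symbol after a dot until no new states appear). It has 14 states:
  I0: { [B → . L a], [B → . c L B], [B → . n L n], [B' → . B], [L → . a n], [L → . n c], [L → . n] }  — shift
  I1: { [B' → B .] }  — accept
  I2: { [B → L . a] }  — shift
  I3: { [L → a . n] }  — shift
  I4: { [B → c . L B], [L → . a n], [L → . n c], [L → . n] }  — shift
  I5: { [B → n . L n], [L → . a n], [L → . n c], [L → . n], [L → n . c], [L → n .] }  — shift, reduce
  I6: { [B → n L . n] }  — shift
  I7: { [L → n c .] }  — reduce
  I8: { [L → n . c], [L → n .] }  — shift, reduce
  I9: { [B → n L n .] }  — reduce
  I10: { [B → . L a], [B → . c L B], [B → . n L n], [B → c L . B], [L → . a n], [L → . n c], [L → . n] }  — shift
  I11: { [B → c L B .] }  — reduce
  I12: { [L → a n .] }  — reduce
  I13: { [B → L a .] }  — reduce

I5 contains reduce item [L → n .] and shift items [L → . a n], [L → . n], [L → . n c], [L → n . c] — shift-reduce conflict.
I8 contains reduce item [L → n .] and shift item [L → n . c] — shift-reduce conflict.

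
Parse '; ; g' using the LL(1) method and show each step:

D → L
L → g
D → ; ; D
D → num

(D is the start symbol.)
Stack is shown with the top on the left.

Stack    Input    Action
------------------------
D $      ; ; g $  output D → ; ; D
; ; D $  ; ; g $  match ';'
; D $    ; g $    match ';'
D $      g $      output D → L
L $      g $      output L → g
g $      g $      match 'g'
$        $        accept

The string is accepted.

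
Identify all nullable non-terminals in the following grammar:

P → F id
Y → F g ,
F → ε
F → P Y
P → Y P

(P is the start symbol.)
{ 'F' }

A non-terminal is nullable if it can derive ε (the empty string): either it has an ε-production, or it has a production whose right-hand side consists entirely of nullable non-terminals.

ε-productions: F → ε
So F is immediately nullable.
No further non-terminal can be added: every production for the remaining non-terminals contains a terminal or a non-nullable non-terminal.
Nullable = { 'F' }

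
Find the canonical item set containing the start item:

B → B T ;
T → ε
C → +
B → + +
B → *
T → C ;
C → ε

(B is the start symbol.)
{ [B → . *], [B → . + +], [B → . B T ;], [B' → . B] }

First, augment the grammar with B' → B
I₀ = CLOSURE({ [B' → . B] }):
  [B' → . B] has the dot before B: add [B → . B T ;], [B → . + +], [B → . *]
No further items can be added.

I₀ = { [B → . *], [B → . + +], [B → . B T ;], [B' → . B] }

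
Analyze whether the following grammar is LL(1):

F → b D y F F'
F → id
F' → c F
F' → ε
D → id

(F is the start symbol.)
No. Predict set conflict for F': { 'c' }

Relevant sets:
  FOLLOW(F') = { $, 'c' }

For F:
  PREDICT(F → b D y F F') = { 'b' }
  PREDICT(F → id) = { 'id' }
For F':
  PREDICT(F' → c F) = { 'c' }
  PREDICT(F' → ε) = { $, 'c' }
D has a single production, so nothing to check there.

Conflict found: Predict set conflict for F': { 'c' }
The grammar is NOT LL(1).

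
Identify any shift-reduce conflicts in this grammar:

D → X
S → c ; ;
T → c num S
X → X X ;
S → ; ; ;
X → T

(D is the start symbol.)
Yes — I3: [D → X .] vs [T → . c num S]

A shift-reduce conflict occurs when an LR(0) state has both:
  - a complete (reduce) item [A → α .] (dot at the end), and
  - a shift item [B → β . c γ] (dot before a terminal).

Augment with D' → D and build the canonical LR(0) collection (I0 = CLOSURE({[D' → . D]}), then GOTO on every symbol after a dot until no new states appear). It has 15 states:
  I0: { [D → . X], [D' → . D], [T → . c num S], [X → . T], [X → . X X ;] }  — shift
  I1: { [D' → D .] }  — accept
  I2: { [X → T .] }  — reduce
  I3: { [D → X .], [T → . c num S], [X → . T], [X → . X X ;], [X → X . X ;] }  — shift, reduce
  I4: { [T → c . num S] }  — shift
  I5: { [S → . ; ; ;], [S → . c ; ;], [T → c num . S] }  — shift
  I6: { [S → ; . ; ;] }  — shift
  I7: { [T → c num S .] }  — reduce
  I8: { [S → c . ; ;] }  — shift
  I9: { [S → c ; . ;] }  — shift
  I10: { [S → c ; ; .] }  — reduce
  I11: { [S → ; ; . ;] }  — shift
  I12: { [S → ; ; ; .] }  — reduce
  I13: { [T → . c num S], [X → . T], [X → . X X ;], [X → X . X ;], [X → X X . ;] }  — shift
  I14: { [X → X X ; .] }  — reduce

I3 contains reduce item [D → X .] and shift item [T → . c num S] — shift-reduce conflict.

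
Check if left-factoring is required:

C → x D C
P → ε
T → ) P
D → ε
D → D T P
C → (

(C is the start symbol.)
No, left-factoring is not needed

Left-factoring is needed when two productions for the same non-terminal
share a common prefix on the right-hand side.

Productions for C:
  C → x D C
  C → (
Productions for D:
  D → ε
  D → D T P

No common prefixes found.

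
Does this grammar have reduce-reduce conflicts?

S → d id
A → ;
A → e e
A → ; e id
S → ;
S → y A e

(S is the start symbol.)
Augment with S' → S and build the canonical LR(0) collection (I0 = CLOSURE({[S' → . S]}), then GOTO on every symbol after a dot until no new states appear). It has 13 states:
  I0: { [S → . ;], [S → . d id], [S → . y A e], [S' → . S] }  — shift
  I1: { [S → ; .] }  — reduce
  I2: { [S' → S .] }  — accept
  I3: { [S → d . id] }  — shift
  I4: { [A → . ; e id], [A → . ;], [A → . e e], [S → y . A e] }  — shift
  I5: { [A → ; . e id], [A → ; .] }  — shift, reduce
  I6: { [S → y A . e] }  — shift
  I7: { [A → e . e] }  — shift
  I8: { [A → e e .] }  — reduce
  I9: { [S → y A e .] }  — reduce
  I10: { [A → ; e . id] }  — shift
  I11: { [A → ; e id .] }  — reduce
  I12: { [S → d id .] }  — reduce

No state contains more than one complete item.

Answer: No reduce-reduce conflicts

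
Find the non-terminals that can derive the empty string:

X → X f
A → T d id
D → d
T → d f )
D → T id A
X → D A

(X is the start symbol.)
A non-terminal is nullable if it can derive ε (the empty string): either it has an ε-production, or it has a production whose right-hand side consists entirely of nullable non-terminals.

There are no ε-productions, so no non-terminal can derive ε.
No non-terminals are nullable.

Answer: None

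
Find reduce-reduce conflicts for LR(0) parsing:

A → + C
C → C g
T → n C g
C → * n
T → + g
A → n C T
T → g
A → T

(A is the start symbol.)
A reduce-reduce conflict occurs when an LR(0) state has two complete items [A → α .] and [B → β .] — both call for a reduction, and with no lookahead the parser cannot choose between them.

Augment with A' → A and build the canonical LR(0) collection (I0 = CLOSURE({[A' → . A]}), then GOTO on every symbol after a dot until no new states appear). It has 18 states:
  I0: { [A → . + C], [A → . T], [A → . n C T], [A' → . A], [T → . + g], [T → . g], [T → . n C g] }  — shift
  I1: { [A → + . C], [C → . * n], [C → . C g], [T → + . g] }  — shift
  I2: { [A' → A .] }  — accept
  I3: { [A → T .] }  — reduce
  I4: { [T → g .] }  — reduce
  I5: { [A → n . C T], [C → . * n], [C → . C g], [T → n . C g] }  — shift
  I6: { [C → * . n] }  — shift
  I7: { [A → n C . T], [C → C . g], [T → . + g], [T → . g], [T → . n C g], [T → n C . g] }  — shift
  I8: { [T → + . g] }  — shift
  I9: { [A → n C T .] }  — reduce
  I10: { [C → C g .], [T → g .], [T → n C g .] }  — 3 reduces
  I11: { [C → . * n], [C → . C g], [T → n . C g] }  — shift
  I12: { [C → C . g], [T → n C . g] }  — shift
  I13: { [C → C g .], [T → n C g .] }  — 2 reduces
  I14: { [T → + g .] }  — reduce
  I15: { [C → * n .] }  — reduce
  I16: { [A → + C .], [C → C . g] }  — shift, reduce
  I17: { [C → C g .] }  — reduce

I10 contains complete items [C → C g .], [T → g .], [T → n C g .] — reduce-reduce conflict.
I13 contains complete items [C → C g .], [T → n C g .] — reduce-reduce conflict.

Answer: Yes — I10: [C → C g .] vs [T → g .]; I13: [C → C g .] vs [T → n C g .]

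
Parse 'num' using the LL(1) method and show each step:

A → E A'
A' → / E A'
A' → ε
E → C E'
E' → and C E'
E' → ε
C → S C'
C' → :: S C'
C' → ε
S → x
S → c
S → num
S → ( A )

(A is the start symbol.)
Stack is shown with the top on the left.

Stack           Input  Action
-----------------------------
A $             num $  output A → E A'
E A' $          num $  output E → C E'
C E' A' $       num $  output C → S C'
S C' E' A' $    num $  output S → num
num C' E' A' $  num $  match 'num'
C' E' A' $      $      output C' → ε
E' A' $         $      output E' → ε
A' $            $      output A' → ε
$               $      accept

The string is accepted.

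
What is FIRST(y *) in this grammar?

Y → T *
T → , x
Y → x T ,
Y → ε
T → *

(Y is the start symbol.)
To compute FIRST(y *), process the symbols left to right:
Symbol y is a terminal. Add 'y' and stop.
FIRST(y *) = { 'y' }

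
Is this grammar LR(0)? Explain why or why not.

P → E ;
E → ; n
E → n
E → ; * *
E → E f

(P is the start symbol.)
Yes, the grammar is LR(0)

A grammar is LR(0) if no state in the canonical LR(0) collection has:
  - both a shift item (dot before a terminal) and a complete item (shift-reduce conflict), or
  - two or more complete items (reduce-reduce conflict; the accept item [P' → P .] counts as a complete item here).

Augment with P' → P and build the canonical LR(0) collection (I0 = CLOSURE({[P' → . P]}), then GOTO on every symbol after a dot until no new states appear). It has 10 states:
  I0: { [E → . ; * *], [E → . ; n], [E → . E f], [E → . n], [P → . E ;], [P' → . P] }  — shift
  I1: { [E → ; . * *], [E → ; . n] }  — shift
  I2: { [E → E . f], [P → E . ;] }  — shift
  I3: { [P' → P .] }  — accept
  I4: { [E → n .] }  — reduce
  I5: { [P → E ; .] }  — reduce
  I6: { [E → E f .] }  — reduce
  I7: { [E → ; * . *] }  — shift
  I8: { [E → ; n .] }  — reduce
  I9: { [E → ; * * .] }  — reduce

Every state is either a pure shift/goto state or contains exactly one complete item and nothing to shift — no conflicts. The grammar is LR(0).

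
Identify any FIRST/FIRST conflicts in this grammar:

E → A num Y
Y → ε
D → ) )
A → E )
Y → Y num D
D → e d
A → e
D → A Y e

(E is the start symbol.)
A FIRST/FIRST conflict occurs when two productions N → α and N → β for the same non-terminal have FIRST(α) ∩ FIRST(β) ≠ ∅ (with ε ∈ FIRST of a nullable right-hand side, so two nullable alternatives also conflict).

FIRST sets of the non-terminals at (or reachable through a nullable prefix from) the front of some alternative:
  FIRST(Y) = { 'num', ε }
  FIRST(A) = { 'e' }
  FIRST(E) = { 'e' }

Productions for Y:
  Y → ε: FIRST = { ε }
  Y → Y num D: FIRST = { 'num' }
Productions for D:
  D → ) ): FIRST = { ')' }
  D → e d: FIRST = { 'e' }
  D → A Y e: FIRST = { 'e' }
Productions for A:
  A → E ): FIRST = { 'e' }
  A → e: FIRST = { 'e' }
E has only one production, so no FIRST/FIRST conflict is possible there.

Conflict for D: D → e d and D → A Y e
  Overlap: { 'e' }
Conflict for A: A → E ) and A → e
  Overlap: { 'e' }

Answer: Yes. D → e d / D → A Y e on { 'e' }; A → E ')' / A → e on { 'e' }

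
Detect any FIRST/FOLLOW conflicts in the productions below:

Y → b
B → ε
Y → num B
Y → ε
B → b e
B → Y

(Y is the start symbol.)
Nullable non-terminals: B, Y.
FIRST sets used below: FIRST(Y) = { 'b', 'num', ε }

B: nullable alternative(s) B → ε, B → Y; FOLLOW(B) = { $ }
  B → ε: FIRST \ {ε} = { } — disjoint from FOLLOW(B)
  B → b e: FIRST \ {ε} = { 'b' } — disjoint from FOLLOW(B)
  B → Y: FIRST \ {ε} = { 'b', 'num' } — disjoint from FOLLOW(B)

Y: nullable alternative(s) Y → ε; FOLLOW(Y) = { $ }
  Y → b: FIRST \ {ε} = { 'b' } — disjoint from FOLLOW(Y)
  Y → num B: FIRST \ {ε} = { 'num' } — disjoint from FOLLOW(Y)
  Y → ε: FIRST \ {ε} = { } — this is the only nullable alternative, skip

No FIRST/FOLLOW conflicts found.

Answer: No FIRST/FOLLOW conflicts.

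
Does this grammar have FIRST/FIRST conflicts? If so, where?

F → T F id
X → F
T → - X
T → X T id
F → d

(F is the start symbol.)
FIRST sets of the non-terminals at (or reachable through a nullable prefix from) the front of some alternative:
  FIRST(T) = { '-', 'd' }
  FIRST(X) = { '-', 'd' }

Productions for F:
  F → T F id: FIRST = { '-', 'd' }
  F → d: FIRST = { 'd' }
Productions for T:
  T → - X: FIRST = { '-' }
  T → X T id: FIRST = { '-', 'd' }
X has only one production, so no FIRST/FIRST conflict is possible there.

Conflict for F: F → T F id and F → d
  Overlap: { 'd' }
Conflict for T: T → - X and T → X T id
  Overlap: { '-' }

Answer: Yes. F → T F id / F → d on { 'd' }; T → '-' X / T → X T id on { '-' }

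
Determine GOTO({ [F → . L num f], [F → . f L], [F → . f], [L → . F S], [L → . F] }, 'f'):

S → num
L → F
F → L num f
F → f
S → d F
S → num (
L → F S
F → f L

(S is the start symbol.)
GOTO(I, 'f') = CLOSURE({ [A → αX.β] : [A → α.Xβ] ∈ I, X = 'f' })

Items with dot before 'f', with the dot advanced:
  [F → . f] → [F → f .]
  [F → . f L] → [F → f . L]
Closure of the advanced items:
  [F → f . L] has the dot before L: add [L → . F], [L → . F S]
  [L → . F] has the dot before F: add [F → . L num f], [F → . f], [F → . f L]

GOTO = { [F → . L num f], [F → . f L], [F → . f], [F → f . L], [F → f .], [L → . F S], [L → . F] }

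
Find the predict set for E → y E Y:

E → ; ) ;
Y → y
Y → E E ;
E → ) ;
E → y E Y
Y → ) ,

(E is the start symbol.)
{ 'y' }

PREDICT(E → y E Y) = (FIRST(RHS) \ {ε}) ∪ (FOLLOW(E) if ε ∈ FIRST(RHS), i.e. RHS ⇒* ε)
FIRST(y E Y) = { 'y' }
ε ∉ FIRST(y E Y), so FOLLOW(E) is not added.
PREDICT(E → y E Y) = { 'y' }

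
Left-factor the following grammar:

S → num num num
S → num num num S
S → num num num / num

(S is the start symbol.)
S → num num num S'
S' → ε
S' → S
S' → / num

Left-factoring transforms A → αβ₁ | αβ₂ into A → αA' and A' → β₁ | β₂
(α is the longest common prefix among the alternatives). Repeat until
no nonterminal has two alternatives with a common prefix.

Round 1: S has alternatives sharing prefix 'num num num'. Introduce S': S → num num num S'
  Add: S' → ε
  Add: S' → S
  Add: S' → / num

No remaining common prefixes — done.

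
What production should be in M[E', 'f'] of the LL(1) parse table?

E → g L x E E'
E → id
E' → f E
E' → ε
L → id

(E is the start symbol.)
To find M[E', 'f'], we find productions for E' where 'f' is in the predict set (PREDICT(N → α) = (FIRST(α) \ {ε}) ∪ (FOLLOW(N) if α ⇒* ε)).

Relevant sets:
  FOLLOW(E') = { $, 'f' }

E' → f E: PREDICT = { 'f' }
  'f' is in predict set, so this production goes in M[E', 'f']
E' → ε: PREDICT = { $, 'f' }
  'f' is in predict set, so this production goes in M[E', 'f']

M[E', 'f'] = E' → f E, E' → ε  (a multiply-defined cell — the grammar is not LL(1))

Answer: E' → f E, E' → ε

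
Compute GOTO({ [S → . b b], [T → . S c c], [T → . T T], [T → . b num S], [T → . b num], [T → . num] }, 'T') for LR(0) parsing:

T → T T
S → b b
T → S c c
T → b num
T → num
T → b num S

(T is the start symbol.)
{ [S → . b b], [T → . S c c], [T → . T T], [T → . b num S], [T → . b num], [T → . num], [T → T . T] }

GOTO(I, 'T') = CLOSURE({ [A → αX.β] : [A → α.Xβ] ∈ I, X = 'T' })

Items with dot before 'T', with the dot advanced:
  [T → . T T] → [T → T . T]
Closure of the advanced items:
  [T → T . T] has the dot before T: add [T → . T T], [T → . S c c], [T → . b num], [T → . num], [T → . b num S]
  [T → . S c c] has the dot before S: add [S → . b b]

GOTO = { [S → . b b], [T → . S c c], [T → . T T], [T → . b num S], [T → . b num], [T → . num], [T → T . T] }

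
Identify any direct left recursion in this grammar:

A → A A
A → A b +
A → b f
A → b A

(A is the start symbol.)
Yes, A is left-recursive

A → A A: LEFT RECURSIVE (starts with A)
A → A b +: LEFT RECURSIVE (starts with A)
A → b f: starts with b
A → b A: starts with b

The grammar has direct left recursion on: A.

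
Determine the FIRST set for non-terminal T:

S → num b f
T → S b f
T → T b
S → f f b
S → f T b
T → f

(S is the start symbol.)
{ 'f', 'num' }

To compute FIRST(T), examine every production with T on the left-hand side, reading each right-hand side left to right until a non-nullable symbol is reached.

FIRST sets of the other non-terminals involved (by the same procedure, iterated to a fixed point):
  FIRST(S) = { 'f', 'num' }

From T → S b f:
  - S is a non-terminal: add FIRST(S) \ {ε} = { 'f', 'num' }
    S is not nullable, so stop
From T → T b:
  - T is the symbol being defined: contributes nothing new
    T is not nullable, so stop
From T → f:
  - f is a terminal: add 'f' and stop

Collecting: FIRST(T) = { 'f', 'num' }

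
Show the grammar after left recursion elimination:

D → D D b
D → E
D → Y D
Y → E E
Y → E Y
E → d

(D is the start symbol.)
D is directly left-recursive. The standard transformation for
  A → A α₁ | ... | A α_m | β₁ | ... | β_n
is
  A  → β₁ A' | ... | β_n A'
  A' → α₁ A' | ... | α_m A' | ε

D → E becomes D → E D'
D → Y D becomes D → Y D D'
D → D D b becomes D' → D b D'
Add D' → ε

Productions for other non-terminals are unchanged:
  Y → E E
  Y → E Y
  E → d

Resulting grammar:
D → E D'
D → Y D D'
D' → D b D'
D' → ε
Y → E E
Y → E Y
E → d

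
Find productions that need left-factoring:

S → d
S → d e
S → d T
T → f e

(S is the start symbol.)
Yes, S has productions with common prefix 'd'

Left-factoring is needed when two productions for the same non-terminal
share a common prefix on the right-hand side.

Productions for S:
  S → d
  S → d e
  S → d T

Found common prefix 'd' in productions for S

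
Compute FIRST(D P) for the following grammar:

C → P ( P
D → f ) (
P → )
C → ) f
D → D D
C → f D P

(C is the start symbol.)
{ 'f' }

FIRST sets of the non-terminals involved (from the grammar, by fixed-point iteration):
  FIRST(D) = { 'f' }

To compute FIRST(D P), process the symbols left to right:
Symbol D is a non-terminal. Add FIRST(D) \ {ε} = { 'f' }
D is not nullable (ε ∉ FIRST(D)), so stop here.
FIRST(D P) = { 'f' }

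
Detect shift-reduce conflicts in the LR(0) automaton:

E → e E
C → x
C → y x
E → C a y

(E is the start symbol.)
Augment with E' → E and build the canonical LR(0) collection (I0 = CLOSURE({[E' → . E]}), then GOTO on every symbol after a dot until no new states appear). It has 10 states:
  I0: { [C → . x], [C → . y x], [E → . C a y], [E → . e E], [E' → . E] }  — shift
  I1: { [E → C . a y] }  — shift
  I2: { [E' → E .] }  — accept
  I3: { [C → . x], [C → . y x], [E → . C a y], [E → . e E], [E → e . E] }  — shift
  I4: { [C → x .] }  — reduce
  I5: { [C → y . x] }  — shift
  I6: { [C → y x .] }  — reduce
  I7: { [E → e E .] }  — reduce
  I8: { [E → C a . y] }  — shift
  I9: { [E → C a y .] }  — reduce

No state contains both a complete item and a shift item.

Answer: No shift-reduce conflicts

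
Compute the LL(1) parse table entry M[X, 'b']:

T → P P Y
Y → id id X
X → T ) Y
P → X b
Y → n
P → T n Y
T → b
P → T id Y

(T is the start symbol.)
X → T ) Y

To find M[X, 'b'], we find productions for X where 'b' is in the predict set (PREDICT(N → α) = (FIRST(α) \ {ε}) ∪ (FOLLOW(N) if α ⇒* ε)).

Relevant sets:
  FIRST(T) = { 'b' }

X → T ) Y: PREDICT = { 'b' }
  'b' is in predict set, so this production goes in M[X, 'b']

M[X, 'b'] = X → T ) Y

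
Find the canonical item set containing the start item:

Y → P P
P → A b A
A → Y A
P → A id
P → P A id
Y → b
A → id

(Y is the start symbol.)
{ [A → . Y A], [A → . id], [P → . A b A], [P → . A id], [P → . P A id], [Y → . P P], [Y → . b], [Y' → . Y] }

First, augment the grammar with Y' → Y
I₀ = CLOSURE({ [Y' → . Y] }):
  [Y' → . Y] has the dot before Y: add [Y → . P P], [Y → . b]
  [Y → . P P] has the dot before P: add [P → . A b A], [P → . A id], [P → . P A id]
  [P → . A b A] has the dot before A: add [A → . Y A], [A → . id]
No further items can be added.

I₀ = { [A → . Y A], [A → . id], [P → . A b A], [P → . A id], [P → . P A id], [Y → . P P], [Y → . b], [Y' → . Y] }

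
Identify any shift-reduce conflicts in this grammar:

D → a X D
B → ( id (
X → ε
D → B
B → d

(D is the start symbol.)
A shift-reduce conflict occurs when an LR(0) state has both:
  - a complete (reduce) item [A → α .] (dot at the end), and
  - a shift item [B → β . c γ] (dot before a terminal).

Augment with D' → D and build the canonical LR(0) collection (I0 = CLOSURE({[D' → . D]}), then GOTO on every symbol after a dot until no new states appear). It has 10 states:
  I0: { [B → . ( id (], [B → . d], [D → . B], [D → . a X D], [D' → . D] }  — shift
  I1: { [B → ( . id (] }  — shift
  I2: { [D → B .] }  — reduce
  I3: { [D' → D .] }  — accept
  I4: { [D → a . X D], [X → .] }  — reduce
  I5: { [B → d .] }  — reduce
  I6: { [B → . ( id (], [B → . d], [D → . B], [D → . a X D], [D → a X . D] }  — shift
  I7: { [D → a X D .] }  — reduce
  I8: { [B → ( id . (] }  — shift
  I9: { [B → ( id ( .] }  — reduce

No state contains both a complete item and a shift item.

Answer: No shift-reduce conflicts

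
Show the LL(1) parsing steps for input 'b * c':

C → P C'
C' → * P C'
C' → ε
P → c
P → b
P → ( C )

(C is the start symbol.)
LL(1) parsing maintains a stack (initially the start symbol over $) and the input. At each step: if the stack top is a terminal, match it against the current input token; if it is a non-terminal N, replace it with the RHS of M[N, lookahead] (the unique production whose predict set contains the lookahead).

Stack is shown with the top on the left.

Stack     Input    Action
-------------------------
C $       b * c $  output C → P C'
P C' $    b * c $  output P → b
b C' $    b * c $  match 'b'
C' $      * c $    output C' → * P C'
* P C' $  * c $    match '*'
P C' $    c $      output P → c
c C' $    c $      match 'c'
C' $      $        output C' → ε
$         $        accept

The string is accepted.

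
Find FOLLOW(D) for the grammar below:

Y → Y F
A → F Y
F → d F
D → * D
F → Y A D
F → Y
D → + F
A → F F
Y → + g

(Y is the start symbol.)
In D → * D: D is at the end; this adds FOLLOW(D) to itself — nothing new
In F → Y A D: D is at the end, add FOLLOW(F)

The FOLLOW sets referred to above (computed the same way, to a fixed point):
  FOLLOW(F) = { $, '*', '+', 'd' }

Taking the union: FOLLOW(D) = { $, '*', '+', 'd' }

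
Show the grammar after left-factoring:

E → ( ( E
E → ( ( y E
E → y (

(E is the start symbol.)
E → ( ( E'
E' → E
E' → y E
E → y (

Left-factoring transforms A → αβ₁ | αβ₂ into A → αA' and A' → β₁ | β₂
(α is the longest common prefix among the alternatives). Repeat until
no nonterminal has two alternatives with a common prefix.

Round 1: E has alternatives sharing prefix '( ('. Introduce E': E → ( ( E'
  Add: E' → E
  Add: E' → y E

No remaining common prefixes — done.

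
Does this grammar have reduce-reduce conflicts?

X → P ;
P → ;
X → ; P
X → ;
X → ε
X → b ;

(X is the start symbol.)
A reduce-reduce conflict occurs when an LR(0) state has two complete items [A → α .] and [B → β .] — both call for a reduction, and with no lookahead the parser cannot choose between them.

Augment with X' → X and build the canonical LR(0) collection (I0 = CLOSURE({[X' → . X]}), then GOTO on every symbol after a dot until no new states appear). It has 9 states:
  I0: { [P → . ;], [X → . ; P], [X → . ;], [X → . P ;], [X → . b ;], [X → .], [X' → . X] }  — shift, reduce
  I1: { [P → . ;], [P → ; .], [X → ; . P], [X → ; .] }  — shift, 2 reduces
  I2: { [X → P . ;] }  — shift
  I3: { [X' → X .] }  — accept
  I4: { [X → b . ;] }  — shift
  I5: { [X → b ; .] }  — reduce
  I6: { [X → P ; .] }  — reduce
  I7: { [P → ; .] }  — reduce
  I8: { [X → ; P .] }  — reduce

I1 contains complete items [P → ; .], [X → ; .] — reduce-reduce conflict.

Answer: Yes — I1: [P → ; .] vs [X → ; .]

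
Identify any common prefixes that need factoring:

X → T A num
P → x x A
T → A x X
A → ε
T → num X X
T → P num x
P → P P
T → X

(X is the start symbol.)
No, left-factoring is not needed

Left-factoring is needed when two productions for the same non-terminal
share a common prefix on the right-hand side.

Productions for P:
  P → x x A
  P → P P
Productions for T:
  T → A x X
  T → num X X
  T → P num x
  T → X

No common prefixes found.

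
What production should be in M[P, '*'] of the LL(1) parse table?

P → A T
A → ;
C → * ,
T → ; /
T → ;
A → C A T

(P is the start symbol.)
P → A T

To find M[P, '*'], we find productions for P where '*' is in the predict set (PREDICT(N → α) = (FIRST(α) \ {ε}) ∪ (FOLLOW(N) if α ⇒* ε)).

Relevant sets:
  FIRST(A) = { '*', ';' }

P → A T: PREDICT = { '*', ';' }
  '*' is in predict set, so this production goes in M[P, '*']

M[P, '*'] = P → A T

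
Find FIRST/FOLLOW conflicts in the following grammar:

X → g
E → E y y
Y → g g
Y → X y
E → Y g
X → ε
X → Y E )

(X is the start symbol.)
Yes. X → Y E ')' with FOLLOW(X) on { 'y' }

A FIRST/FOLLOW conflict occurs when a non-terminal N has a nullable alternative N → β (β ⇒* ε) and another alternative N → α with FIRST(α) ∩ FOLLOW(N) ≠ ∅: on such a lookahead the parser cannot decide between expanding α and letting N vanish via β.

Nullable non-terminals: X.
FIRST sets used below: FIRST(Y) = { 'g', 'y' }

X: nullable alternative(s) X → ε; FOLLOW(X) = { $, 'y' }
  X → g: FIRST \ {ε} = { 'g' } — disjoint from FOLLOW(X)
  X → ε: FIRST \ {ε} = { } — this is the only nullable alternative, skip
  X → Y E ): FIRST \ {ε} = { 'g', 'y' } — overlaps FOLLOW(X) on { 'y' }: CONFLICT

E, Y have no nullable alternative, so no FIRST/FOLLOW check is needed there.

So the grammar has 1 FIRST/FOLLOW conflict (marked CONFLICT above).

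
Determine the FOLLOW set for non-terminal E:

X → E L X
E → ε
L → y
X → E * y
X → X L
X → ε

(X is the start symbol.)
{ '*', 'y' }

To compute FOLLOW(E), find every occurrence of E on a right-hand side N → α E β: add FIRST(β) \ {ε}, and if β is empty or nullable also add FOLLOW(N). Iterate to a fixed point.

In X → E L X: E is followed by L X, add FIRST(L X) \ {ε} = { 'y' }
In X → E * y: E is followed by '*' y, add FIRST('*' y) \ {ε} = { '*' }

Taking the union: FOLLOW(E) = { '*', 'y' }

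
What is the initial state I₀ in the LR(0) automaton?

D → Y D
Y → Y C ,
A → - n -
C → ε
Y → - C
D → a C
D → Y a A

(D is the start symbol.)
First, augment the grammar with D' → D
I₀ = CLOSURE({ [D' → . D] }):
  [D' → . D] has the dot before D: add [D → . Y D], [D → . a C], [D → . Y a A]
  [D → . Y D] has the dot before Y: add [Y → . Y C ,], [Y → . - C]
No further items can be added.

I₀ = { [D → . Y D], [D → . Y a A], [D → . a C], [D' → . D], [Y → . - C], [Y → . Y C ,] }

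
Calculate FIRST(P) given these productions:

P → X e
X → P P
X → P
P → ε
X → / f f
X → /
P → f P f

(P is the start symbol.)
{ '/', 'e', 'f', ε }

FIRST sets of the other non-terminals involved (by the same procedure, iterated to a fixed point):
  FIRST(X) = { '/', 'e', 'f', ε }

From P → X e:
  - X is a non-terminal: add FIRST(X) \ {ε} = { '/', 'e', 'f' }
    X is nullable, so continue to the next symbol
  - e is a terminal: add 'e' and stop
From P → ε:
  - ε-production, so ε ∈ FIRST(P)
From P → f P f:
  - f is a terminal: add 'f' and stop

Collecting: FIRST(P) = { '/', 'e', 'f', ε }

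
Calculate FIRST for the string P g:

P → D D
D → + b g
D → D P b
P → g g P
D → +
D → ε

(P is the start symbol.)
{ '+', 'b', 'g' }

FIRST sets of the non-terminals involved (from the grammar, by fixed-point iteration):
  FIRST(P) = { '+', 'b', 'g', ε }

To compute FIRST(P g), process the symbols left to right:
Symbol P is a non-terminal. Add FIRST(P) \ {ε} = { '+', 'b', 'g' }
P is nullable (ε ∈ FIRST(P)), continue to the next symbol.
Symbol g is a terminal. Add 'g' and stop.
FIRST(P g) = { '+', 'b', 'g' }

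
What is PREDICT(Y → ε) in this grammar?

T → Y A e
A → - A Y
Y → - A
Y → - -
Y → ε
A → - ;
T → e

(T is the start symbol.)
PREDICT(Y → ε) = (FIRST(RHS) \ {ε}) ∪ (FOLLOW(Y) if ε ∈ FIRST(RHS), i.e. RHS ⇒* ε)
The right-hand side is ε (FIRST(ε) = { ε }), so the predict set is FOLLOW(Y) = { '-', 'e' }
PREDICT(Y → ε) = { '-', 'e' }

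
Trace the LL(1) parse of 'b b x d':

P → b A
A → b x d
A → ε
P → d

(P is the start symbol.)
LL(1) parsing maintains a stack (initially the start symbol over $) and the input. At each step: if the stack top is a terminal, match it against the current input token; if it is a non-terminal N, replace it with the RHS of M[N, lookahead] (the unique production whose predict set contains the lookahead).

Stack is shown with the top on the left.

Stack    Input      Action
--------------------------
P $      b b x d $  output P → b A
b A $    b b x d $  match 'b'
A $      b x d $    output A → b x d
b x d $  b x d $    match 'b'
x d $    x d $      match 'x'
d $      d $        match 'd'
$        $          accept

The string is accepted.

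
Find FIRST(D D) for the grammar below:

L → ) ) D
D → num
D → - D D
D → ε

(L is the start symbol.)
FIRST sets of the non-terminals involved (from the grammar, by fixed-point iteration):
  FIRST(D) = { '-', 'num', ε }

To compute FIRST(D D), process the symbols left to right:
Symbol D is a non-terminal. Add FIRST(D) \ {ε} = { '-', 'num' }
D is nullable (ε ∈ FIRST(D)), continue to the next symbol.
Symbol D is a non-terminal. Add FIRST(D) \ {ε} = { '-', 'num' }
D is nullable (ε ∈ FIRST(D)), continue to the next symbol.
All symbols are nullable, so ε is in the result.
FIRST(D D) = { '-', 'num', ε }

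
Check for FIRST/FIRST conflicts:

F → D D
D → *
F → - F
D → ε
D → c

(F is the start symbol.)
A FIRST/FIRST conflict occurs when two productions N → α and N → β for the same non-terminal have FIRST(α) ∩ FIRST(β) ≠ ∅ (with ε ∈ FIRST of a nullable right-hand side, so two nullable alternatives also conflict).

FIRST sets of the non-terminals at (or reachable through a nullable prefix from) the front of some alternative:
  FIRST(D) = { '*', 'c', ε }

Productions for F:
  F → D D: FIRST = { '*', 'c', ε }
  F → - F: FIRST = { '-' }
Productions for D:
  D → *: FIRST = { '*' }
  D → ε: FIRST = { ε }
  D → c: FIRST = { 'c' }

All alternatives of each non-terminal have pairwise disjoint FIRST sets.

Answer: No FIRST/FIRST conflicts.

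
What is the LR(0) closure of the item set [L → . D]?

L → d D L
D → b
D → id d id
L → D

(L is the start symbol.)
{ [D → . b], [D → . id d id], [L → . D] }

To compute CLOSURE, for each item [A → α.Bβ] where B is a non-terminal, add [B → .γ] for all productions B → γ; repeat for the newly added items until nothing changes.

Start with: [L → . D]
  [L → . D] has the dot before D: add [D → . b], [D → . id d id]
No further items can be added.

CLOSURE = { [D → . b], [D → . id d id], [L → . D] }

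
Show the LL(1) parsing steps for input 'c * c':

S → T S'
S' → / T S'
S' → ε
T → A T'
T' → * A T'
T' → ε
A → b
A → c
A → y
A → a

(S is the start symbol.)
LL(1) parsing maintains a stack (initially the start symbol over $) and the input. At each step: if the stack top is a terminal, match it against the current input token; if it is a non-terminal N, replace it with the RHS of M[N, lookahead] (the unique production whose predict set contains the lookahead).

Stack is shown with the top on the left.

Stack        Input    Action
----------------------------
S $          c * c $  output S → T S'
T S' $       c * c $  output T → A T'
A T' S' $    c * c $  output A → c
c T' S' $    c * c $  match 'c'
T' S' $      * c $    output T' → * A T'
* A T' S' $  * c $    match '*'
A T' S' $    c $      output A → c
c T' S' $    c $      match 'c'
T' S' $      $        output T' → ε
S' $         $        output S' → ε
$            $        accept

The string is accepted.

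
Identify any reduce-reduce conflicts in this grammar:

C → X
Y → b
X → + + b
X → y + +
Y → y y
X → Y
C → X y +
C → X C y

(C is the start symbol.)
A reduce-reduce conflict occurs when an LR(0) state has two complete items [A → α .] and [B → β .] — both call for a reduction, and with no lookahead the parser cannot choose between them.

Augment with C' → C and build the canonical LR(0) collection (I0 = CLOSURE({[C' → . C]}), then GOTO on every symbol after a dot until no new states appear). It has 16 states:
  I0: { [C → . X C y], [C → . X y +], [C → . X], [C' → . C], [X → . + + b], [X → . Y], [X → . y + +], [Y → . b], [Y → . y y] }  — shift
  I1: { [X → + . + b] }  — shift
  I2: { [C' → C .] }  — accept
  I3: { [C → . X C y], [C → . X y +], [C → . X], [C → X . C y], [C → X . y +], [C → X .], [X → . + + b], [X → . Y], [X → . y + +], [Y → . b], [Y → . y y] }  — shift, reduce
  I4: { [X → Y .] }  — reduce
  I5: { [Y → b .] }  — reduce
  I6: { [X → y . + +], [Y → y . y] }  — shift
  I7: { [X → y + . +] }  — shift
  I8: { [Y → y y .] }  — reduce
  I9: { [X → y + + .] }  — reduce
  I10: { [C → X C . y] }  — shift
  I11: { [C → X y . +], [X → y . + +], [Y → y . y] }  — shift
  I12: { [C → X y + .], [X → y + . +] }  — shift, reduce
  I13: { [C → X C y .] }  — reduce
  I14: { [X → + + . b] }  — shift
  I15: { [X → + + b .] }  — reduce

No state contains more than one complete item.

Answer: No reduce-reduce conflicts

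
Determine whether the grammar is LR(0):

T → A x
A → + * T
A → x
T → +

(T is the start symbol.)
No. Shift-reduce conflict between [T → + .] and [A → + . * T]

Augment with T' → T and build the canonical LR(0) collection (I0 = CLOSURE({[T' → . T]}), then GOTO on every symbol after a dot until no new states appear). It has 8 states:
  I0: { [A → . + * T], [A → . x], [T → . +], [T → . A x], [T' → . T] }  — shift
  I1: { [A → + . * T], [T → + .] }  — shift, reduce
  I2: { [T → A . x] }  — shift
  I3: { [T' → T .] }  — accept
  I4: { [A → x .] }  — reduce
  I5: { [T → A x .] }  — reduce
  I6: { [A → + * . T], [A → . + * T], [A → . x], [T → . +], [T → . A x] }  — shift
  I7: { [A → + * T .] }  — reduce

Conflict in state I1:
  Shift-reduce conflict between [T → + .] and [A → + . * T]
So the grammar is NOT LR(0).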